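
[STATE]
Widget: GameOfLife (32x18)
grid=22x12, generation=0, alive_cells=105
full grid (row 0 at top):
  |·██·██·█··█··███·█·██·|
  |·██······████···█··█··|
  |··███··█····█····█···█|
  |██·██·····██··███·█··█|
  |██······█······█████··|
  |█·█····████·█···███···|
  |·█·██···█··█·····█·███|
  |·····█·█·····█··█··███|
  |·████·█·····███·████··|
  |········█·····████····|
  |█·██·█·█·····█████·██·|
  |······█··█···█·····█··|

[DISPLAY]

Gen: 0                          
·██·██·█··█··███·█·██·          
·██······████···█··█··          
··███··█····█····█···█          
██·██·····██··███·█··█          
██······█······█████··          
█·█····████·█···███···          
·█·██···█··█·····█·███          
·····█·█·····█··█··███          
·████·█·····███·████··          
········█·····████····          
█·██·█·█·····█████·██·          
······█··█···█·····█··          
                                
                                
                                
                                
                                


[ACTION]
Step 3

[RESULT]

Gen: 3                          
·██·█····█·········█··          
·██·██·██··█······█·█·          
·······███···█········          
·····█····█·█·██····██          
··█·███···█·█·██···██·          
·██·███·····█·██······          
·······██·█·█··█······          
·███·······█····█·····          
··██········█··█····██          
··██·······█····██·███          
············█·█·█···██          
··············█·█·█···          
                                
                                
                                
                                
                                


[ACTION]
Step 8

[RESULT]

Gen: 11                         
·········█············          
·······██··█····████··          
·██·█·██··█···██·█·█··          
·····█·····█······█···          
█······█··█···········          
███·█·██·██···········          
····█·················          
···███·····█·█········          
···█·█·····█··█·······          
···██······█·█········          
············█···█·█···          
················█·█···          
                                
                                
                                
                                
                                


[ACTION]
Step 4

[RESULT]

Gen: 15                         
················███···          
················██····          
····█·█···············          
····█··█··············          
·█····█···············          
█····██···██··········          
······█···████········          
█··█████·█·███········          
·██···█······██·······          
···█······████········          
···········███········          
············█·········          
                                
                                
                                
                                
                                


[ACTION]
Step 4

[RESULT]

Gen: 19                         
······················          
······················          
······██··············          
······██··············          
······███·············          
··██····██············          
··██··················          
···██·················          
······················          
······················          
···········██·········          
···········██·········          
                                
                                
                                
                                
                                


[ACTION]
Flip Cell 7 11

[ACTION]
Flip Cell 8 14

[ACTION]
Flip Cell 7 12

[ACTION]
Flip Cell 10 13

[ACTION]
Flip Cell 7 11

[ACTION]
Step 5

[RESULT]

Gen: 24                         
······················          
······················          
·······█··············          
·····██···············          
·········█············          
········██············          
······················          
······················          
·············█········          
············█·█·······          
······················          
······················          
                                
                                
                                
                                
                                


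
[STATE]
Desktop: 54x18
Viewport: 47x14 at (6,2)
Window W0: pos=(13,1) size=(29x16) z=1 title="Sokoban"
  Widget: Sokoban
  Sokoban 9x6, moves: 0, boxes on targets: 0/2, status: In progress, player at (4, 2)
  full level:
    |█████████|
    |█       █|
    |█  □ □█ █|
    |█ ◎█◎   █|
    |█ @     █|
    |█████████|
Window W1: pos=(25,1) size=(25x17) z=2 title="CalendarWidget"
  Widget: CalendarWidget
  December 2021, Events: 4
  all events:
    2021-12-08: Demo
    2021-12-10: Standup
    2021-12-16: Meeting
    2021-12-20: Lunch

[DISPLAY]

       ┃ Sokoban   ┃ CalendarWidget        ┃   
       ┠───────────┠───────────────────────┨   
       ┃█████████  ┃     December 2021     ┃   
       ┃█       █  ┃Mo Tu We Th Fr Sa Su   ┃   
       ┃█  □ □█ █  ┃       1  2  3  4  5   ┃   
       ┃█ ◎█◎   █  ┃ 6  7  8*  9 10* 11 12 ┃   
       ┃█ @     █  ┃13 14 15 16* 17 18 19  ┃   
       ┃█████████  ┃20* 21 22 23 24 25 26  ┃   
       ┃Moves: 0  0┃27 28 29 30 31         ┃   
       ┃           ┃                       ┃   
       ┃           ┃                       ┃   
       ┃           ┃                       ┃   
       ┃           ┃                       ┃   
       ┃           ┃                       ┃   


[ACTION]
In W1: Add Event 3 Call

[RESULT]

       ┃ Sokoban   ┃ CalendarWidget        ┃   
       ┠───────────┠───────────────────────┨   
       ┃█████████  ┃     December 2021     ┃   
       ┃█       █  ┃Mo Tu We Th Fr Sa Su   ┃   
       ┃█  □ □█ █  ┃       1  2  3*  4  5  ┃   
       ┃█ ◎█◎   █  ┃ 6  7  8*  9 10* 11 12 ┃   
       ┃█ @     █  ┃13 14 15 16* 17 18 19  ┃   
       ┃█████████  ┃20* 21 22 23 24 25 26  ┃   
       ┃Moves: 0  0┃27 28 29 30 31         ┃   
       ┃           ┃                       ┃   
       ┃           ┃                       ┃   
       ┃           ┃                       ┃   
       ┃           ┃                       ┃   
       ┃           ┃                       ┃   


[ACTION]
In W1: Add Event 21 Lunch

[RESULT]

       ┃ Sokoban   ┃ CalendarWidget        ┃   
       ┠───────────┠───────────────────────┨   
       ┃█████████  ┃     December 2021     ┃   
       ┃█       █  ┃Mo Tu We Th Fr Sa Su   ┃   
       ┃█  □ □█ █  ┃       1  2  3*  4  5  ┃   
       ┃█ ◎█◎   █  ┃ 6  7  8*  9 10* 11 12 ┃   
       ┃█ @     █  ┃13 14 15 16* 17 18 19  ┃   
       ┃█████████  ┃20* 21* 22 23 24 25 26 ┃   
       ┃Moves: 0  0┃27 28 29 30 31         ┃   
       ┃           ┃                       ┃   
       ┃           ┃                       ┃   
       ┃           ┃                       ┃   
       ┃           ┃                       ┃   
       ┃           ┃                       ┃   


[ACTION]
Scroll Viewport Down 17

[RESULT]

       ┃█████████  ┃     December 2021     ┃   
       ┃█       █  ┃Mo Tu We Th Fr Sa Su   ┃   
       ┃█  □ □█ █  ┃       1  2  3*  4  5  ┃   
       ┃█ ◎█◎   █  ┃ 6  7  8*  9 10* 11 12 ┃   
       ┃█ @     █  ┃13 14 15 16* 17 18 19  ┃   
       ┃█████████  ┃20* 21* 22 23 24 25 26 ┃   
       ┃Moves: 0  0┃27 28 29 30 31         ┃   
       ┃           ┃                       ┃   
       ┃           ┃                       ┃   
       ┃           ┃                       ┃   
       ┃           ┃                       ┃   
       ┃           ┃                       ┃   
       ┗━━━━━━━━━━━┃                       ┃   
                   ┗━━━━━━━━━━━━━━━━━━━━━━━┛   


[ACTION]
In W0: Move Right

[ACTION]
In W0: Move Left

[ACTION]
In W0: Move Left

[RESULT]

       ┃█████████  ┃     December 2021     ┃   
       ┃█       █  ┃Mo Tu We Th Fr Sa Su   ┃   
       ┃█  □ □█ █  ┃       1  2  3*  4  5  ┃   
       ┃█ ◎█◎   █  ┃ 6  7  8*  9 10* 11 12 ┃   
       ┃█@      █  ┃13 14 15 16* 17 18 19  ┃   
       ┃█████████  ┃20* 21* 22 23 24 25 26 ┃   
       ┃Moves: 3  0┃27 28 29 30 31         ┃   
       ┃           ┃                       ┃   
       ┃           ┃                       ┃   
       ┃           ┃                       ┃   
       ┃           ┃                       ┃   
       ┃           ┃                       ┃   
       ┗━━━━━━━━━━━┃                       ┃   
                   ┗━━━━━━━━━━━━━━━━━━━━━━━┛   


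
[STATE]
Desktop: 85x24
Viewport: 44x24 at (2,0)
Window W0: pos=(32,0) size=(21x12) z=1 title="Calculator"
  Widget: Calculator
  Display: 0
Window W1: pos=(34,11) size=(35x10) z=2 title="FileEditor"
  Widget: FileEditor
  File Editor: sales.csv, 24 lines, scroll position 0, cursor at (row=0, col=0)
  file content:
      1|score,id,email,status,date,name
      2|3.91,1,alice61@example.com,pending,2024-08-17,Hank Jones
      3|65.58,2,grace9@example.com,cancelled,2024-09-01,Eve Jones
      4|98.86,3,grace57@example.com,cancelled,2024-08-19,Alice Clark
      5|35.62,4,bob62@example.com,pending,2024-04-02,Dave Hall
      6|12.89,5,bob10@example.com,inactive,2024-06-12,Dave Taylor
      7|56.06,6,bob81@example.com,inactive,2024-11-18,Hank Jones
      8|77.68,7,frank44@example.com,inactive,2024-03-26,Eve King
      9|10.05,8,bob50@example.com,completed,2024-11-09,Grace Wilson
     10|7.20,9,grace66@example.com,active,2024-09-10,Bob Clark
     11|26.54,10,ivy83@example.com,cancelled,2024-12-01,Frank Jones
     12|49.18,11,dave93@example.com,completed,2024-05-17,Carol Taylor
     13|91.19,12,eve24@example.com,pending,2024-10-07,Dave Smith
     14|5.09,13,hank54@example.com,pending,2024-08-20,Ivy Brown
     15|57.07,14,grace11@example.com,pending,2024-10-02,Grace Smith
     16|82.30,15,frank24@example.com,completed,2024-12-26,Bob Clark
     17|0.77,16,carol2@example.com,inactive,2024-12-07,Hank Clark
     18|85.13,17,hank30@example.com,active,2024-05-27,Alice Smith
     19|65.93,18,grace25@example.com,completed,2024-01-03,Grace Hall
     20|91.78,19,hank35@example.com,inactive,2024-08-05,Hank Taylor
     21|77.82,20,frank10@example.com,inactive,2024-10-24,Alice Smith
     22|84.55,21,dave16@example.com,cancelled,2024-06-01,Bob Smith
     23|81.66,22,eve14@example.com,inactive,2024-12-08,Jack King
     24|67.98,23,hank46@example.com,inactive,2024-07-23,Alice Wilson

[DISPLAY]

                              ┏━━━━━━━━━━━━━
                              ┃ Calculator  
                              ┠─────────────
                              ┃             
                              ┃┌───┬───┬───┬
                              ┃│ 7 │ 8 │ 9 │
                              ┃├───┼───┼───┼
                              ┃│ 4 │ 5 │ 6 │
                              ┃├───┼───┼───┼
                              ┃│ 1 │ 2 │ 3 │
                              ┃└───┴───┴───┴
                              ┗━┏━━━━━━━━━━━
                                ┃ FileEditor
                                ┠───────────
                                ┃█core,id,em
                                ┃3.91,1,alic
                                ┃65.58,2,gra
                                ┃98.86,3,gra
                                ┃35.62,4,bob
                                ┃12.89,5,bob
                                ┗━━━━━━━━━━━
                                            
                                            
                                            


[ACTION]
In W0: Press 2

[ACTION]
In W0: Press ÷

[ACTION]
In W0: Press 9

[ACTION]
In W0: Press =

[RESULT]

                              ┏━━━━━━━━━━━━━
                              ┃ Calculator  
                              ┠─────────────
                              ┃       0.2222
                              ┃┌───┬───┬───┬
                              ┃│ 7 │ 8 │ 9 │
                              ┃├───┼───┼───┼
                              ┃│ 4 │ 5 │ 6 │
                              ┃├───┼───┼───┼
                              ┃│ 1 │ 2 │ 3 │
                              ┃└───┴───┴───┴
                              ┗━┏━━━━━━━━━━━
                                ┃ FileEditor
                                ┠───────────
                                ┃█core,id,em
                                ┃3.91,1,alic
                                ┃65.58,2,gra
                                ┃98.86,3,gra
                                ┃35.62,4,bob
                                ┃12.89,5,bob
                                ┗━━━━━━━━━━━
                                            
                                            
                                            


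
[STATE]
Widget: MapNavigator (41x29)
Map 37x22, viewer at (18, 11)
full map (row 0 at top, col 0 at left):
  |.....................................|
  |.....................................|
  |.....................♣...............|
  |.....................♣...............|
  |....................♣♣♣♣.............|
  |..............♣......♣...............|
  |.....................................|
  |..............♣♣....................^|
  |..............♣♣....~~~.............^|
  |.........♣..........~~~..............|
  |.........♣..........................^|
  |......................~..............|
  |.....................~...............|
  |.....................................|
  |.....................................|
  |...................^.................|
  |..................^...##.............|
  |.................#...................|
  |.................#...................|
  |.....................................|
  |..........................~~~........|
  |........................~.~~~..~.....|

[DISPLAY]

                                         
                                         
                                         
  .....................................  
  .....................................  
  .....................♣...............  
  .....................♣...............  
  ....................♣♣♣♣.............  
  ..............♣......♣...............  
  .....................................  
  ..............♣♣....................^  
  ..............♣♣....~~~.............^  
  .........♣..........~~~..............  
  .........♣..........................^  
  ..................@...~..............  
  .....................~...............  
  .....................................  
  .....................................  
  ...................^.................  
  ..................^...##.............  
  .................#...................  
  .................#...................  
  .....................................  
  ..........................~~~........  
  ........................~.~~~..~.....  
                                         
                                         
                                         
                                         


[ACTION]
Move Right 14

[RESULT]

                                         
                                         
                                         
.........................                
.........................                
.........♣...............                
.........♣...............                
........♣♣♣♣.............                
..♣......♣...............                
.........................                
..♣♣....................^                
..♣♣....~~~.............^                
........~~~..............                
........................^                
..........~.........@....                
.........~...............                
.........................                
.........................                
.......^.................                
......^...##.............                
.....#...................                
.....#...................                
.........................                
..............~~~........                
............~.~~~..~.....                
                                         
                                         
                                         
                                         


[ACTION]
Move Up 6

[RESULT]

                                         
                                         
                                         
                                         
                                         
                                         
                                         
                                         
                                         
.........................                
.........................                
.........♣...............                
.........♣...............                
........♣♣♣♣.............                
..♣......♣..........@....                
.........................                
..♣♣....................^                
..♣♣....~~~.............^                
........~~~..............                
........................^                
..........~..............                
.........~...............                
.........................                
.........................                
.......^.................                
......^...##.............                
.....#...................                
.....#...................                
.........................                


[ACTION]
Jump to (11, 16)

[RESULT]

         .....................♣..........
         .....................♣..........
         ....................♣♣♣♣........
         ..............♣......♣..........
         ................................
         ..............♣♣................
         ..............♣♣....~~~.........
         .........♣..........~~~.........
         .........♣......................
         ......................~.........
         .....................~..........
         ................................
         ................................
         ...................^............
         ...........@......^...##........
         .................#..............
         .................#..............
         ................................
         ..........................~~~...
         ........................~.~~~..~
                                         
                                         
                                         
                                         
                                         
                                         
                                         
                                         
                                         


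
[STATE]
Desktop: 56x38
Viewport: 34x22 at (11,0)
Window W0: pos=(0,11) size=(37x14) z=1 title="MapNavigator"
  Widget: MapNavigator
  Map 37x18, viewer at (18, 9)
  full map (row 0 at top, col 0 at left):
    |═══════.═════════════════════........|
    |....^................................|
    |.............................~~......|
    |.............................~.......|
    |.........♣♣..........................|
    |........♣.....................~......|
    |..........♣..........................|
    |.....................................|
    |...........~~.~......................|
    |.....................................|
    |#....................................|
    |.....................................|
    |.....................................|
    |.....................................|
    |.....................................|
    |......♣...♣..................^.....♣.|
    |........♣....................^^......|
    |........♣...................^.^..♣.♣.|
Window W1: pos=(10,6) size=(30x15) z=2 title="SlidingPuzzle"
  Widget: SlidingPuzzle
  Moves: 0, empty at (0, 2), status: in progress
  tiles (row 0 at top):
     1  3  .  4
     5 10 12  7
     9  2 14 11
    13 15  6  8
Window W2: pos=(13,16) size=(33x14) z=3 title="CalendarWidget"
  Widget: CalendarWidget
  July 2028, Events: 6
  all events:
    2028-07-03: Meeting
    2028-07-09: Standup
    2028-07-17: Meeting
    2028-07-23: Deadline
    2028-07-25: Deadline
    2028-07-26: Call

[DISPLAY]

                                  
                                  
                                  
                                  
                                  
                                  
━━━━━━━━━━━━━━━━━━━━━━━━━━━━┓     
 SlidingPuzzle              ┃     
────────────────────────────┨     
┌────┬────┬────┬────┐       ┃     
│  1 │  3 │    │  4 │       ┃     
├────┼────┼────┼────┤       ┃     
│  5 │ 10 │ 12 │  7 │       ┃     
├────┼────┼────┼────┤       ┃     
│  9 │  2 │ 14 │ 11 │       ┃     
├────┼────┼────┼────┤       ┃     
│ ┏━━━━━━━━━━━━━━━━━━━━━━━━━━━━━━━
└─┃ CalendarWidget                
Mo┠───────────────────────────────
  ┃           July 2028           
━━┃Mo Tu We Th Fr Sa Su           
..┃                1  2           


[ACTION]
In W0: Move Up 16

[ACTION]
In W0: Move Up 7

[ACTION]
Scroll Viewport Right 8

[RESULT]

                                  
                                  
                                  
                                  
                                  
                                  
━━━━━━━━━━━━━━━━━━━━┓             
Puzzle              ┃             
────────────────────┨             
──┬────┬────┐       ┃             
3 │    │  4 │       ┃             
──┼────┼────┤       ┃             
0 │ 12 │  7 │       ┃             
──┼────┼────┤       ┃             
2 │ 14 │ 11 │       ┃             
──┼────┼────┤       ┃             
━━━━━━━━━━━━━━━━━━━━━━━━━━┓       
ndarWidget                ┃       
──────────────────────────┨       
      July 2028           ┃       
 We Th Fr Sa Su           ┃       
           1  2           ┃       


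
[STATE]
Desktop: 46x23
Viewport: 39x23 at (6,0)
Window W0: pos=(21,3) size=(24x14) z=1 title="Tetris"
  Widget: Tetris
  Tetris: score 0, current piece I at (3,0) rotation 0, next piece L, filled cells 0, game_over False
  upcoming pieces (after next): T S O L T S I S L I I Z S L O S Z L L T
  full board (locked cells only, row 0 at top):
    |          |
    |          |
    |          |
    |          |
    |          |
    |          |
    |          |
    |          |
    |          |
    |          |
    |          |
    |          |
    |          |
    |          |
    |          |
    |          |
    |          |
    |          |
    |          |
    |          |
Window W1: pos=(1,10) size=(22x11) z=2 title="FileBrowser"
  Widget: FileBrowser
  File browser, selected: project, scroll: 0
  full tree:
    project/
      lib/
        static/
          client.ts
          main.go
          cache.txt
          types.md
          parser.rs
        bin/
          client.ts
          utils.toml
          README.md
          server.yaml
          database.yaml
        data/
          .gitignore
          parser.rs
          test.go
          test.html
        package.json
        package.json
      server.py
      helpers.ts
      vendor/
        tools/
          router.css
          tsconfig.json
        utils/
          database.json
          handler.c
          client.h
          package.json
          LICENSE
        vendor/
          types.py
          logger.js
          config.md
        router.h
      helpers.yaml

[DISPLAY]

                                       
                                       
                                       
               ┏━━━━━━━━━━━━━━━━━━━━━━┓
               ┃ Tetris               ┃
               ┠──────────────────────┨
               ┃          │Next:      ┃
               ┃          │  ▒        ┃
               ┃          │▒▒▒        ┃
               ┃          │           ┃
━━━━━━━━━━━━━━━━┓         │           ┃
eBrowser        ┃         │           ┃
────────────────┨         │Score:     ┃
] project/      ┃         │0          ┃
[+] lib/        ┃         │           ┃
server.py       ┃         │           ┃
helpers.ts      ┃━━━━━━━━━━━━━━━━━━━━━┛
[+] vendor/     ┃                      
helpers.yaml    ┃                      
                ┃                      
━━━━━━━━━━━━━━━━┛                      
                                       
                                       


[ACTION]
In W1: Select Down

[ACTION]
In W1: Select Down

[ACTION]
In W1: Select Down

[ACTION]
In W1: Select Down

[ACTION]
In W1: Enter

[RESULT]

                                       
                                       
                                       
               ┏━━━━━━━━━━━━━━━━━━━━━━┓
               ┃ Tetris               ┃
               ┠──────────────────────┨
               ┃          │Next:      ┃
               ┃          │  ▒        ┃
               ┃          │▒▒▒        ┃
               ┃          │           ┃
━━━━━━━━━━━━━━━━┓         │           ┃
eBrowser        ┃         │           ┃
────────────────┨         │Score:     ┃
] project/      ┃         │0          ┃
[+] lib/        ┃         │           ┃
server.py       ┃         │           ┃
helpers.ts      ┃━━━━━━━━━━━━━━━━━━━━━┛
[-] vendor/     ┃                      
  [+] tools/    ┃                      
  [+] utils/    ┃                      
━━━━━━━━━━━━━━━━┛                      
                                       
                                       


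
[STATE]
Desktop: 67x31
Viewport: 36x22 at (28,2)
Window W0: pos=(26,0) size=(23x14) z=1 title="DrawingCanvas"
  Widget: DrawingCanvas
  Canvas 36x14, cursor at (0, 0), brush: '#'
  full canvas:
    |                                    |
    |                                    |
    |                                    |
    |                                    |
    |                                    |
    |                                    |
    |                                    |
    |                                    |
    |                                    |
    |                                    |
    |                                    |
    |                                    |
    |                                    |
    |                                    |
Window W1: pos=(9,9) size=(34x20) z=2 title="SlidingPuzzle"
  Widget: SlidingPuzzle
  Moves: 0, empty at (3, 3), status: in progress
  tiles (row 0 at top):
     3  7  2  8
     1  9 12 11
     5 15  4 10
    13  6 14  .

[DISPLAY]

────────────────────┨               
                    ┃               
                    ┃               
                    ┃               
                    ┃               
                    ┃               
                    ┃               
━━━━━━━━━━━━━━┓     ┃               
              ┃     ┃               
──────────────┨     ┃               
──┐           ┃     ┃               
8 │           ┃━━━━━┛               
──┤           ┃                     
1 │           ┃                     
──┤           ┃                     
0 │           ┃                     
──┤           ┃                     
  │           ┃                     
──┘           ┃                     
              ┃                     
              ┃                     
              ┃                     


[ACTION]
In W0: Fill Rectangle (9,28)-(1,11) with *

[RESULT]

────────────────────┨               
                    ┃               
          **********┃               
          **********┃               
          **********┃               
          **********┃               
          **********┃               
━━━━━━━━━━━━━━┓*****┃               
              ┃*****┃               
──────────────┨*****┃               
──┐           ┃*****┃               
8 │           ┃━━━━━┛               
──┤           ┃                     
1 │           ┃                     
──┤           ┃                     
0 │           ┃                     
──┤           ┃                     
  │           ┃                     
──┘           ┃                     
              ┃                     
              ┃                     
              ┃                     


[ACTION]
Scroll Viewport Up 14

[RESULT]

━━━━━━━━━━━━━━━━━━━━┓               
DrawingCanvas       ┃               
────────────────────┨               
                    ┃               
          **********┃               
          **********┃               
          **********┃               
          **********┃               
          **********┃               
━━━━━━━━━━━━━━┓*****┃               
              ┃*****┃               
──────────────┨*****┃               
──┐           ┃*****┃               
8 │           ┃━━━━━┛               
──┤           ┃                     
1 │           ┃                     
──┤           ┃                     
0 │           ┃                     
──┤           ┃                     
  │           ┃                     
──┘           ┃                     
              ┃                     


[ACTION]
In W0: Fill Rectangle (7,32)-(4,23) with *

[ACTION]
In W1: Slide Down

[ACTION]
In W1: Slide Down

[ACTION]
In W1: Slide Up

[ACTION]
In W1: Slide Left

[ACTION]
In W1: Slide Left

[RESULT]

━━━━━━━━━━━━━━━━━━━━┓               
DrawingCanvas       ┃               
────────────────────┨               
                    ┃               
          **********┃               
          **********┃               
          **********┃               
          **********┃               
          **********┃               
━━━━━━━━━━━━━━┓*****┃               
              ┃*****┃               
──────────────┨*****┃               
──┐           ┃*****┃               
8 │           ┃━━━━━┛               
──┤           ┃                     
1 │           ┃                     
──┤           ┃                     
  │           ┃                     
──┤           ┃                     
0 │           ┃                     
──┘           ┃                     
              ┃                     


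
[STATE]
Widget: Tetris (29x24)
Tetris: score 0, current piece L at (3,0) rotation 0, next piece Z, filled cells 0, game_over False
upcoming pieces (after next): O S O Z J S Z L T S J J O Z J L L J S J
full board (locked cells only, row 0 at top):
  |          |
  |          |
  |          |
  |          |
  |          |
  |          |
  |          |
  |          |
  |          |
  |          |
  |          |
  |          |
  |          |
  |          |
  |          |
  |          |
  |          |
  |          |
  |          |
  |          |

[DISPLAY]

     ▒    │Next:             
   ▒▒▒    │▓▓                
          │ ▓▓               
          │                  
          │                  
          │                  
          │Score:            
          │0                 
          │                  
          │                  
          │                  
          │                  
          │                  
          │                  
          │                  
          │                  
          │                  
          │                  
          │                  
          │                  
          │                  
          │                  
          │                  
          │                  


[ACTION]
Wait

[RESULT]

          │Next:             
     ▒    │▓▓                
   ▒▒▒    │ ▓▓               
          │                  
          │                  
          │                  
          │Score:            
          │0                 
          │                  
          │                  
          │                  
          │                  
          │                  
          │                  
          │                  
          │                  
          │                  
          │                  
          │                  
          │                  
          │                  
          │                  
          │                  
          │                  


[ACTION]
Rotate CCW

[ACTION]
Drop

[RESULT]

          │Next:             
          │▓▓                
   ▒▒     │ ▓▓               
    ▒     │                  
    ▒     │                  
          │                  
          │Score:            
          │0                 
          │                  
          │                  
          │                  
          │                  
          │                  
          │                  
          │                  
          │                  
          │                  
          │                  
          │                  
          │                  
          │                  
          │                  
          │                  
          │                  


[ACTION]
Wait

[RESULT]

          │Next:             
          │▓▓                
          │ ▓▓               
   ▒▒     │                  
    ▒     │                  
    ▒     │                  
          │Score:            
          │0                 
          │                  
          │                  
          │                  
          │                  
          │                  
          │                  
          │                  
          │                  
          │                  
          │                  
          │                  
          │                  
          │                  
          │                  
          │                  
          │                  


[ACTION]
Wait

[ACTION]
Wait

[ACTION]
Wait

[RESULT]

          │Next:             
          │▓▓                
          │ ▓▓               
          │                  
          │                  
          │                  
   ▒▒     │Score:            
    ▒     │0                 
    ▒     │                  
          │                  
          │                  
          │                  
          │                  
          │                  
          │                  
          │                  
          │                  
          │                  
          │                  
          │                  
          │                  
          │                  
          │                  
          │                  
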